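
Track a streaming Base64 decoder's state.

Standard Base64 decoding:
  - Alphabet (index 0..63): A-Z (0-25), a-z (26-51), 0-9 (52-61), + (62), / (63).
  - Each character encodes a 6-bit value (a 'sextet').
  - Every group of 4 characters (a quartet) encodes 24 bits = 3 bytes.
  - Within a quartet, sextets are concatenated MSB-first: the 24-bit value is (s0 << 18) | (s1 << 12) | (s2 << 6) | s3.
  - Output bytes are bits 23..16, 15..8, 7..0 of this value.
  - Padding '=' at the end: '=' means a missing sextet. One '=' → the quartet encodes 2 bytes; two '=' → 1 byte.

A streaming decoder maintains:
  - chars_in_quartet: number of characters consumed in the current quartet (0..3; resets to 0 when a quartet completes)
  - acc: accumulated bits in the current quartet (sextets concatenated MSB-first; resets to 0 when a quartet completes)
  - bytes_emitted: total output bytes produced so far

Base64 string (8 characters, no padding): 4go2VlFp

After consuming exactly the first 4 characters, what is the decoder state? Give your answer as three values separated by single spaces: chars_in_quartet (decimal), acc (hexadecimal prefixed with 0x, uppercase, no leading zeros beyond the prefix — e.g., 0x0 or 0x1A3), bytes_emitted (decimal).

Answer: 0 0x0 3

Derivation:
After char 0 ('4'=56): chars_in_quartet=1 acc=0x38 bytes_emitted=0
After char 1 ('g'=32): chars_in_quartet=2 acc=0xE20 bytes_emitted=0
After char 2 ('o'=40): chars_in_quartet=3 acc=0x38828 bytes_emitted=0
After char 3 ('2'=54): chars_in_quartet=4 acc=0xE20A36 -> emit E2 0A 36, reset; bytes_emitted=3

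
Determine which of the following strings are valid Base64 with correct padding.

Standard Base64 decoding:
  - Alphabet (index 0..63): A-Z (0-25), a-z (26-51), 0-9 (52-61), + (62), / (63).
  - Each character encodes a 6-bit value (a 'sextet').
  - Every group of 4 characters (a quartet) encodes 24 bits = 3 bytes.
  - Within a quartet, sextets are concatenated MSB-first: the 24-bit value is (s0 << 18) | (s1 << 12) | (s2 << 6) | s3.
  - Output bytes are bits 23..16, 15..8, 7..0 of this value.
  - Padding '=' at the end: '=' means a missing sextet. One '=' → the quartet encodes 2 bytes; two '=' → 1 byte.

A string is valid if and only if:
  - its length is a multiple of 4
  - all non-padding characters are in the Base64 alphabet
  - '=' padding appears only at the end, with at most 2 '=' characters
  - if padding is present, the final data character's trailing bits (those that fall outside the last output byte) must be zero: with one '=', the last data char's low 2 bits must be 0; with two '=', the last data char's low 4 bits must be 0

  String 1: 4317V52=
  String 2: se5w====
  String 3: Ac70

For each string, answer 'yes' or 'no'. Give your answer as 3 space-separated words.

Answer: no no yes

Derivation:
String 1: '4317V52=' → invalid (bad trailing bits)
String 2: 'se5w====' → invalid (4 pad chars (max 2))
String 3: 'Ac70' → valid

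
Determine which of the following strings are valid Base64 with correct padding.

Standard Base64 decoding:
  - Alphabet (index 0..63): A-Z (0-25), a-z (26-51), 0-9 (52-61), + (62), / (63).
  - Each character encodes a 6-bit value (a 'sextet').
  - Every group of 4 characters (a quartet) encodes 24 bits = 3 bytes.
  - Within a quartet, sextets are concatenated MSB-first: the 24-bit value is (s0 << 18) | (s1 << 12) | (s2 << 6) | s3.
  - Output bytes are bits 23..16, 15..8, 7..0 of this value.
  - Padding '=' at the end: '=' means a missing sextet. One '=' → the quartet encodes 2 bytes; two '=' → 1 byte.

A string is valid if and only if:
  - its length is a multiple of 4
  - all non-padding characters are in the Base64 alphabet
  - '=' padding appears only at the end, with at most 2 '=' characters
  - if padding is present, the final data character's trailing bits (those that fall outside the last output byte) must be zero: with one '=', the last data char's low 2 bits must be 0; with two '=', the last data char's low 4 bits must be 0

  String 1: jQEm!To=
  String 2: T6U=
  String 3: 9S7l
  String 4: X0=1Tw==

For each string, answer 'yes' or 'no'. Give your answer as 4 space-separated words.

Answer: no yes yes no

Derivation:
String 1: 'jQEm!To=' → invalid (bad char(s): ['!'])
String 2: 'T6U=' → valid
String 3: '9S7l' → valid
String 4: 'X0=1Tw==' → invalid (bad char(s): ['=']; '=' in middle)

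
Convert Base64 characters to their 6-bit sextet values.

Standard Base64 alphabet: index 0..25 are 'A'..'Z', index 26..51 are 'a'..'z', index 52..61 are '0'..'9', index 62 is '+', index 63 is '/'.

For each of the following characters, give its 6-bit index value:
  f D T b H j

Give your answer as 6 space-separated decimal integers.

Answer: 31 3 19 27 7 35

Derivation:
'f': a..z range, 26 + ord('f') − ord('a') = 31
'D': A..Z range, ord('D') − ord('A') = 3
'T': A..Z range, ord('T') − ord('A') = 19
'b': a..z range, 26 + ord('b') − ord('a') = 27
'H': A..Z range, ord('H') − ord('A') = 7
'j': a..z range, 26 + ord('j') − ord('a') = 35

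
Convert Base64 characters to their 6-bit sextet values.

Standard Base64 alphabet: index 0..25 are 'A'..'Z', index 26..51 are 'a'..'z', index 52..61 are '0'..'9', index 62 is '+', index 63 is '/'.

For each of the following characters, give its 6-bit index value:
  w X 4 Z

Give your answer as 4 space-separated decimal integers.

'w': a..z range, 26 + ord('w') − ord('a') = 48
'X': A..Z range, ord('X') − ord('A') = 23
'4': 0..9 range, 52 + ord('4') − ord('0') = 56
'Z': A..Z range, ord('Z') − ord('A') = 25

Answer: 48 23 56 25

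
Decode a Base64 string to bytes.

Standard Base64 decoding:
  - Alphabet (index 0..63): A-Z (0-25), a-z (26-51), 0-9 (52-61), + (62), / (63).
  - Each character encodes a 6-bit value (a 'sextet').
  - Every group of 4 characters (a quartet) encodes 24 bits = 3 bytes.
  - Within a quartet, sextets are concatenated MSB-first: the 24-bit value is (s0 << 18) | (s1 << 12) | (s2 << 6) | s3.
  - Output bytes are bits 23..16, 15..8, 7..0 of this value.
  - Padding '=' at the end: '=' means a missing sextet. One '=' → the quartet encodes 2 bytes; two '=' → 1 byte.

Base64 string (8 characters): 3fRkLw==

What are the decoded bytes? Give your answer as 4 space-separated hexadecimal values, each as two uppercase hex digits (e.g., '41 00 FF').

After char 0 ('3'=55): chars_in_quartet=1 acc=0x37 bytes_emitted=0
After char 1 ('f'=31): chars_in_quartet=2 acc=0xDDF bytes_emitted=0
After char 2 ('R'=17): chars_in_quartet=3 acc=0x377D1 bytes_emitted=0
After char 3 ('k'=36): chars_in_quartet=4 acc=0xDDF464 -> emit DD F4 64, reset; bytes_emitted=3
After char 4 ('L'=11): chars_in_quartet=1 acc=0xB bytes_emitted=3
After char 5 ('w'=48): chars_in_quartet=2 acc=0x2F0 bytes_emitted=3
Padding '==': partial quartet acc=0x2F0 -> emit 2F; bytes_emitted=4

Answer: DD F4 64 2F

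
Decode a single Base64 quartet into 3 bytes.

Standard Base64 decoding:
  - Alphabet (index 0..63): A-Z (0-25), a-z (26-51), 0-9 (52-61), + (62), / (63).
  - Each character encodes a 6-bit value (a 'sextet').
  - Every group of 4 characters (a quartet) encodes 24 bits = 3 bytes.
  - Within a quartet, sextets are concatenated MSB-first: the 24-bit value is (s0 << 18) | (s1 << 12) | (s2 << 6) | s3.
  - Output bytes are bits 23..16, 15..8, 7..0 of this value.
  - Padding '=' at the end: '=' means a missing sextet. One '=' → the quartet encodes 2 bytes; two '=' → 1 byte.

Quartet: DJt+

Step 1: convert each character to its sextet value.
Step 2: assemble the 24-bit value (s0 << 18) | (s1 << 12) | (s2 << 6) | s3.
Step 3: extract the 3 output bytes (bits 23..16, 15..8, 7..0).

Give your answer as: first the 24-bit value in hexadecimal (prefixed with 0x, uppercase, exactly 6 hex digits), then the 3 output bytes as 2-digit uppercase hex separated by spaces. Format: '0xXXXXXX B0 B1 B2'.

Sextets: D=3, J=9, t=45, +=62
24-bit: (3<<18) | (9<<12) | (45<<6) | 62
      = 0x0C0000 | 0x009000 | 0x000B40 | 0x00003E
      = 0x0C9B7E
Bytes: (v>>16)&0xFF=0C, (v>>8)&0xFF=9B, v&0xFF=7E

Answer: 0x0C9B7E 0C 9B 7E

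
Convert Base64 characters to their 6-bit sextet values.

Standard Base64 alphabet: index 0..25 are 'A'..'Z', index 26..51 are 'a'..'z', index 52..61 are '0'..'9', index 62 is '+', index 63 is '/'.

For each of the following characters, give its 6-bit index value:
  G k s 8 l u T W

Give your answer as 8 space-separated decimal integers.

'G': A..Z range, ord('G') − ord('A') = 6
'k': a..z range, 26 + ord('k') − ord('a') = 36
's': a..z range, 26 + ord('s') − ord('a') = 44
'8': 0..9 range, 52 + ord('8') − ord('0') = 60
'l': a..z range, 26 + ord('l') − ord('a') = 37
'u': a..z range, 26 + ord('u') − ord('a') = 46
'T': A..Z range, ord('T') − ord('A') = 19
'W': A..Z range, ord('W') − ord('A') = 22

Answer: 6 36 44 60 37 46 19 22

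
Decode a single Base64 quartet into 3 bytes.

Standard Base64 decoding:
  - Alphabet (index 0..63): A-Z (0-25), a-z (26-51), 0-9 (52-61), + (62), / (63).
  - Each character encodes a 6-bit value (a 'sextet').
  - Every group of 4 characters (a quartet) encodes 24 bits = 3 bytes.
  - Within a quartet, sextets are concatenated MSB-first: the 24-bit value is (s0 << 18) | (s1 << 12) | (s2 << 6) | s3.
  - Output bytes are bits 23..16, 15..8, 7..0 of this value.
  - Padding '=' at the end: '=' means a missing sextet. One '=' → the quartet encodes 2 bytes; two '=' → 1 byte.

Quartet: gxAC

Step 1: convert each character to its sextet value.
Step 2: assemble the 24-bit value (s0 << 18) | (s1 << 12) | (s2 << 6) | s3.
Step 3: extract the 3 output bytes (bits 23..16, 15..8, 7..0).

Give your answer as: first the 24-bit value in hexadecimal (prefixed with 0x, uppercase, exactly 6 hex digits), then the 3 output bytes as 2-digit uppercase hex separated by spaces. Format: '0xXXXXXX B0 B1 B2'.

Answer: 0x831002 83 10 02

Derivation:
Sextets: g=32, x=49, A=0, C=2
24-bit: (32<<18) | (49<<12) | (0<<6) | 2
      = 0x800000 | 0x031000 | 0x000000 | 0x000002
      = 0x831002
Bytes: (v>>16)&0xFF=83, (v>>8)&0xFF=10, v&0xFF=02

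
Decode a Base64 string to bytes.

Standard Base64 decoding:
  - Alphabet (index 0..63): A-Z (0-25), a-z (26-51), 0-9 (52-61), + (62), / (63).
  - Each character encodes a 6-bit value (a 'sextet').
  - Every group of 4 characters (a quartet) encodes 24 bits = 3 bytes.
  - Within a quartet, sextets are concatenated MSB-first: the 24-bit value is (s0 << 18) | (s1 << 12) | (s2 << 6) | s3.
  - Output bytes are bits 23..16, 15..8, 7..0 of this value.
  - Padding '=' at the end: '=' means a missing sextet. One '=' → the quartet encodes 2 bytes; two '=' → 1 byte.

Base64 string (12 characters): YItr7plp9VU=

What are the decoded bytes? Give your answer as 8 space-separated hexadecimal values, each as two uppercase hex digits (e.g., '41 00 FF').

Answer: 60 8B 6B EE 99 69 F5 55

Derivation:
After char 0 ('Y'=24): chars_in_quartet=1 acc=0x18 bytes_emitted=0
After char 1 ('I'=8): chars_in_quartet=2 acc=0x608 bytes_emitted=0
After char 2 ('t'=45): chars_in_quartet=3 acc=0x1822D bytes_emitted=0
After char 3 ('r'=43): chars_in_quartet=4 acc=0x608B6B -> emit 60 8B 6B, reset; bytes_emitted=3
After char 4 ('7'=59): chars_in_quartet=1 acc=0x3B bytes_emitted=3
After char 5 ('p'=41): chars_in_quartet=2 acc=0xEE9 bytes_emitted=3
After char 6 ('l'=37): chars_in_quartet=3 acc=0x3BA65 bytes_emitted=3
After char 7 ('p'=41): chars_in_quartet=4 acc=0xEE9969 -> emit EE 99 69, reset; bytes_emitted=6
After char 8 ('9'=61): chars_in_quartet=1 acc=0x3D bytes_emitted=6
After char 9 ('V'=21): chars_in_quartet=2 acc=0xF55 bytes_emitted=6
After char 10 ('U'=20): chars_in_quartet=3 acc=0x3D554 bytes_emitted=6
Padding '=': partial quartet acc=0x3D554 -> emit F5 55; bytes_emitted=8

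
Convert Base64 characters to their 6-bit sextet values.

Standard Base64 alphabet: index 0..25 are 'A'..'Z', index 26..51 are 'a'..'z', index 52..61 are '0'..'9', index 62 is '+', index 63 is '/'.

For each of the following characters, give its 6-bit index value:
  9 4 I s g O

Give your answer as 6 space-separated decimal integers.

'9': 0..9 range, 52 + ord('9') − ord('0') = 61
'4': 0..9 range, 52 + ord('4') − ord('0') = 56
'I': A..Z range, ord('I') − ord('A') = 8
's': a..z range, 26 + ord('s') − ord('a') = 44
'g': a..z range, 26 + ord('g') − ord('a') = 32
'O': A..Z range, ord('O') − ord('A') = 14

Answer: 61 56 8 44 32 14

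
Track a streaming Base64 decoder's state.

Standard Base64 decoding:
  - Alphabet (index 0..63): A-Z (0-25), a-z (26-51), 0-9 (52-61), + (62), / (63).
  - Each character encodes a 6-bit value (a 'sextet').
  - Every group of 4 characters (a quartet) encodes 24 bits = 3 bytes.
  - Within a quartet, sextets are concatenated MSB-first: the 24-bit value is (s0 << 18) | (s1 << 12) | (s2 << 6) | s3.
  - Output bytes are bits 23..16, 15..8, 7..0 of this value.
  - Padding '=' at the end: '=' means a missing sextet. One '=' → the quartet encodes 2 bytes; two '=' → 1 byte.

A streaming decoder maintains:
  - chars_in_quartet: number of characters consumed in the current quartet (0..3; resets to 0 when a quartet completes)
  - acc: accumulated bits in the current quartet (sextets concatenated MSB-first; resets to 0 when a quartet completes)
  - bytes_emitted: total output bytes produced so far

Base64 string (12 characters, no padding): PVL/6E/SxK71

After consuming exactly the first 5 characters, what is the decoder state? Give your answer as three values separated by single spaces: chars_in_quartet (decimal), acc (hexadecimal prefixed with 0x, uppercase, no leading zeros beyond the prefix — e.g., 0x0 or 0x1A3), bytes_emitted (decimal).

After char 0 ('P'=15): chars_in_quartet=1 acc=0xF bytes_emitted=0
After char 1 ('V'=21): chars_in_quartet=2 acc=0x3D5 bytes_emitted=0
After char 2 ('L'=11): chars_in_quartet=3 acc=0xF54B bytes_emitted=0
After char 3 ('/'=63): chars_in_quartet=4 acc=0x3D52FF -> emit 3D 52 FF, reset; bytes_emitted=3
After char 4 ('6'=58): chars_in_quartet=1 acc=0x3A bytes_emitted=3

Answer: 1 0x3A 3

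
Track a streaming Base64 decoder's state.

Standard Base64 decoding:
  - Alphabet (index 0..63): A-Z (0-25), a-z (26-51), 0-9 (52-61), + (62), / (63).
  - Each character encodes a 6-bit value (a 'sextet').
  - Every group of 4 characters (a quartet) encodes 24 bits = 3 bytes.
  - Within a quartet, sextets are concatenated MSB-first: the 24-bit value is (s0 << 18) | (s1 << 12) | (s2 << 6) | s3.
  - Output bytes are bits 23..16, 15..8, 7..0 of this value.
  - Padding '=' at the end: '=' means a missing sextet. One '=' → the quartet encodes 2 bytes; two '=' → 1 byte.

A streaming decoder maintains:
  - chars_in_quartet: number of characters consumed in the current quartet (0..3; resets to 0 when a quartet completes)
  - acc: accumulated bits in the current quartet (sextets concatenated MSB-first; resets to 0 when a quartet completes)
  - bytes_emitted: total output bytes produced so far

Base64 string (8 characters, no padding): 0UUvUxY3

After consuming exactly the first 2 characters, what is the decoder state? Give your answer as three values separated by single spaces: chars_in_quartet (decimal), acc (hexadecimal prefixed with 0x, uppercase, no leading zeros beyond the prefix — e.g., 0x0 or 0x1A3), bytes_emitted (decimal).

Answer: 2 0xD14 0

Derivation:
After char 0 ('0'=52): chars_in_quartet=1 acc=0x34 bytes_emitted=0
After char 1 ('U'=20): chars_in_quartet=2 acc=0xD14 bytes_emitted=0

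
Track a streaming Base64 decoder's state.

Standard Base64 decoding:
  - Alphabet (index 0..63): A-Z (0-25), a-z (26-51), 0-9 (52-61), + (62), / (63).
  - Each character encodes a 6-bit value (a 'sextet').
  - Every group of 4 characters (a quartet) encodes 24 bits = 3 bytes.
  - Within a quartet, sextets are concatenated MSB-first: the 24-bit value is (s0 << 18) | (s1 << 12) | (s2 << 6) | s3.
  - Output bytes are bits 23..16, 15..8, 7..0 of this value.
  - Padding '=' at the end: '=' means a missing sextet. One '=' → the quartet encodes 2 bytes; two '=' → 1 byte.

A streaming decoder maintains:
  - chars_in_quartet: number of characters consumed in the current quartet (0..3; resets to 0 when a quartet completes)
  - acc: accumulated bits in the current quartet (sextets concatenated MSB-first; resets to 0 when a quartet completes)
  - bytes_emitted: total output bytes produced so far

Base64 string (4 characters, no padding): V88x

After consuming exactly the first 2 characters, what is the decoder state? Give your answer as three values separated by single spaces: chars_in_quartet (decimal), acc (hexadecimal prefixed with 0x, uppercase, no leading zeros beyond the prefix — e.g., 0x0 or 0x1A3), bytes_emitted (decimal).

After char 0 ('V'=21): chars_in_quartet=1 acc=0x15 bytes_emitted=0
After char 1 ('8'=60): chars_in_quartet=2 acc=0x57C bytes_emitted=0

Answer: 2 0x57C 0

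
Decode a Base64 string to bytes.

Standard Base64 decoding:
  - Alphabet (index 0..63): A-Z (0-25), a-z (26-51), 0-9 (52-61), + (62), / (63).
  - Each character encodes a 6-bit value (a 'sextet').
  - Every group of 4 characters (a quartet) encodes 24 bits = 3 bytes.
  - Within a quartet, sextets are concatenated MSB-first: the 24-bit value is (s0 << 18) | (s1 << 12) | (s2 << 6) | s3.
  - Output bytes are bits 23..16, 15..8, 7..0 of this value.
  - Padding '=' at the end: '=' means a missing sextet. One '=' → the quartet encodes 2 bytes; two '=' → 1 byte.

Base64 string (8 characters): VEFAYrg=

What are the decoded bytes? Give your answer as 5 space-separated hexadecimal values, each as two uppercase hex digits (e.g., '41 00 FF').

After char 0 ('V'=21): chars_in_quartet=1 acc=0x15 bytes_emitted=0
After char 1 ('E'=4): chars_in_quartet=2 acc=0x544 bytes_emitted=0
After char 2 ('F'=5): chars_in_quartet=3 acc=0x15105 bytes_emitted=0
After char 3 ('A'=0): chars_in_quartet=4 acc=0x544140 -> emit 54 41 40, reset; bytes_emitted=3
After char 4 ('Y'=24): chars_in_quartet=1 acc=0x18 bytes_emitted=3
After char 5 ('r'=43): chars_in_quartet=2 acc=0x62B bytes_emitted=3
After char 6 ('g'=32): chars_in_quartet=3 acc=0x18AE0 bytes_emitted=3
Padding '=': partial quartet acc=0x18AE0 -> emit 62 B8; bytes_emitted=5

Answer: 54 41 40 62 B8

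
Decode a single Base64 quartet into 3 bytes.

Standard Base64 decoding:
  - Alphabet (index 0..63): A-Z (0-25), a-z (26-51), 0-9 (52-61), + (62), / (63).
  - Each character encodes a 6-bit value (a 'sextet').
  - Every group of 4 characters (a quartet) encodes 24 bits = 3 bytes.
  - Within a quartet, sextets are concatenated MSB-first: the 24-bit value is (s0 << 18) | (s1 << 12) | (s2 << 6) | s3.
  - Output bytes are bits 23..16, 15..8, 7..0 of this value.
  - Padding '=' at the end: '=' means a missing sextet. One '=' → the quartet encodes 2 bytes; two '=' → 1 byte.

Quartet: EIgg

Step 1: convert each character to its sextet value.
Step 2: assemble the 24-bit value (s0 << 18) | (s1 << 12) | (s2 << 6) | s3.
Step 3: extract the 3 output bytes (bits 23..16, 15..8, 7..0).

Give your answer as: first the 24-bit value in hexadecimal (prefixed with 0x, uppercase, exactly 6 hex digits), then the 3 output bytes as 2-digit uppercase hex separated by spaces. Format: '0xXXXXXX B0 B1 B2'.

Answer: 0x108820 10 88 20

Derivation:
Sextets: E=4, I=8, g=32, g=32
24-bit: (4<<18) | (8<<12) | (32<<6) | 32
      = 0x100000 | 0x008000 | 0x000800 | 0x000020
      = 0x108820
Bytes: (v>>16)&0xFF=10, (v>>8)&0xFF=88, v&0xFF=20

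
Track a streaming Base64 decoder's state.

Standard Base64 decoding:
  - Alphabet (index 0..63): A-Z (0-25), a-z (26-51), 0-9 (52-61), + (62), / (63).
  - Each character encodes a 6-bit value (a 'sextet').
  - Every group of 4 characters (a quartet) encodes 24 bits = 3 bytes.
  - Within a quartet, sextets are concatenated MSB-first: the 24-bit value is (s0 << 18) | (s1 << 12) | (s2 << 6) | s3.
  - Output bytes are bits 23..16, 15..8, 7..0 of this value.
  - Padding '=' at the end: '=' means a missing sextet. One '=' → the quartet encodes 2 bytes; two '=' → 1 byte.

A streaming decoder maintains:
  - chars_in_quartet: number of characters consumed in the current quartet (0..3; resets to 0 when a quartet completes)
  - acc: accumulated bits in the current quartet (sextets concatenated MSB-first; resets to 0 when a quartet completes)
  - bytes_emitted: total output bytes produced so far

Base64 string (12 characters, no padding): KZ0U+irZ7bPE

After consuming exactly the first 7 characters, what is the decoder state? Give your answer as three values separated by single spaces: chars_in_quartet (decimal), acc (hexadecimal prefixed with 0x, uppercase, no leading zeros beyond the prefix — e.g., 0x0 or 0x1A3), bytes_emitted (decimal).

After char 0 ('K'=10): chars_in_quartet=1 acc=0xA bytes_emitted=0
After char 1 ('Z'=25): chars_in_quartet=2 acc=0x299 bytes_emitted=0
After char 2 ('0'=52): chars_in_quartet=3 acc=0xA674 bytes_emitted=0
After char 3 ('U'=20): chars_in_quartet=4 acc=0x299D14 -> emit 29 9D 14, reset; bytes_emitted=3
After char 4 ('+'=62): chars_in_quartet=1 acc=0x3E bytes_emitted=3
After char 5 ('i'=34): chars_in_quartet=2 acc=0xFA2 bytes_emitted=3
After char 6 ('r'=43): chars_in_quartet=3 acc=0x3E8AB bytes_emitted=3

Answer: 3 0x3E8AB 3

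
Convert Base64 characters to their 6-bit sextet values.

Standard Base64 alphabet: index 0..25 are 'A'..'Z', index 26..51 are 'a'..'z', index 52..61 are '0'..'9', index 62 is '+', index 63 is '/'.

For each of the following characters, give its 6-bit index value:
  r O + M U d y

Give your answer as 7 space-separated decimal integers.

Answer: 43 14 62 12 20 29 50

Derivation:
'r': a..z range, 26 + ord('r') − ord('a') = 43
'O': A..Z range, ord('O') − ord('A') = 14
'+': index 62
'M': A..Z range, ord('M') − ord('A') = 12
'U': A..Z range, ord('U') − ord('A') = 20
'd': a..z range, 26 + ord('d') − ord('a') = 29
'y': a..z range, 26 + ord('y') − ord('a') = 50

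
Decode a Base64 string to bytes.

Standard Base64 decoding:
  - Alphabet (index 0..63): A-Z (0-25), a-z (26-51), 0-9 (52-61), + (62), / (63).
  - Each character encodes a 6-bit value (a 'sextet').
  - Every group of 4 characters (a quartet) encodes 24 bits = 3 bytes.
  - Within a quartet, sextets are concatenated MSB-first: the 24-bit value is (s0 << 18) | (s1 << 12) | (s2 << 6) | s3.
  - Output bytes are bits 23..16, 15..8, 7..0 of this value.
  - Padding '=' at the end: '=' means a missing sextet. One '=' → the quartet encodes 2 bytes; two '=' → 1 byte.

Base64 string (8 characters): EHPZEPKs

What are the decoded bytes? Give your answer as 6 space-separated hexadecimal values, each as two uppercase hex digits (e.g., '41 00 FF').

After char 0 ('E'=4): chars_in_quartet=1 acc=0x4 bytes_emitted=0
After char 1 ('H'=7): chars_in_quartet=2 acc=0x107 bytes_emitted=0
After char 2 ('P'=15): chars_in_quartet=3 acc=0x41CF bytes_emitted=0
After char 3 ('Z'=25): chars_in_quartet=4 acc=0x1073D9 -> emit 10 73 D9, reset; bytes_emitted=3
After char 4 ('E'=4): chars_in_quartet=1 acc=0x4 bytes_emitted=3
After char 5 ('P'=15): chars_in_quartet=2 acc=0x10F bytes_emitted=3
After char 6 ('K'=10): chars_in_quartet=3 acc=0x43CA bytes_emitted=3
After char 7 ('s'=44): chars_in_quartet=4 acc=0x10F2AC -> emit 10 F2 AC, reset; bytes_emitted=6

Answer: 10 73 D9 10 F2 AC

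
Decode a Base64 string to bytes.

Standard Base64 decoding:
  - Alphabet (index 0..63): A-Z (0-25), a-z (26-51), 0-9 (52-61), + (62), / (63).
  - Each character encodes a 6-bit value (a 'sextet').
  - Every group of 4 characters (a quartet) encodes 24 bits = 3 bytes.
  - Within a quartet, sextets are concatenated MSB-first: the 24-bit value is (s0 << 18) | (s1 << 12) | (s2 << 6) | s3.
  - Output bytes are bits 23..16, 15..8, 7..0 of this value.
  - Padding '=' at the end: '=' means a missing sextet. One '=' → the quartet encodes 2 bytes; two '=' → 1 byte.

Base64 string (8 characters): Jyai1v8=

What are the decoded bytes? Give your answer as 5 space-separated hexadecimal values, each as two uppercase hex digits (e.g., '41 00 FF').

After char 0 ('J'=9): chars_in_quartet=1 acc=0x9 bytes_emitted=0
After char 1 ('y'=50): chars_in_quartet=2 acc=0x272 bytes_emitted=0
After char 2 ('a'=26): chars_in_quartet=3 acc=0x9C9A bytes_emitted=0
After char 3 ('i'=34): chars_in_quartet=4 acc=0x2726A2 -> emit 27 26 A2, reset; bytes_emitted=3
After char 4 ('1'=53): chars_in_quartet=1 acc=0x35 bytes_emitted=3
After char 5 ('v'=47): chars_in_quartet=2 acc=0xD6F bytes_emitted=3
After char 6 ('8'=60): chars_in_quartet=3 acc=0x35BFC bytes_emitted=3
Padding '=': partial quartet acc=0x35BFC -> emit D6 FF; bytes_emitted=5

Answer: 27 26 A2 D6 FF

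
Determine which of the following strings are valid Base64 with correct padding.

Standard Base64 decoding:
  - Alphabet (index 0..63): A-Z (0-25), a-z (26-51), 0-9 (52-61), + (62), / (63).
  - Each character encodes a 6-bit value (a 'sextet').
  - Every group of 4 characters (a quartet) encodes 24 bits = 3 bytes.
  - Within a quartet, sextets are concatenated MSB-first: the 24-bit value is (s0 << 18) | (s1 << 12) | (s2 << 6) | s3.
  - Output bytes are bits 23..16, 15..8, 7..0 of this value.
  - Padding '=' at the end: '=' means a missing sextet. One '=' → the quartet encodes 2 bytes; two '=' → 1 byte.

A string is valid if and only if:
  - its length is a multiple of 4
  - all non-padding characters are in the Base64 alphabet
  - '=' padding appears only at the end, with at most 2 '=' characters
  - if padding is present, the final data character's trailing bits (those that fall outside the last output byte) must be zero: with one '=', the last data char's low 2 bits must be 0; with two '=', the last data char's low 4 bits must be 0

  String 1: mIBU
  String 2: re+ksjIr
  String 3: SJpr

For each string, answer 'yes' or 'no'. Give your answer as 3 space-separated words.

String 1: 'mIBU' → valid
String 2: 're+ksjIr' → valid
String 3: 'SJpr' → valid

Answer: yes yes yes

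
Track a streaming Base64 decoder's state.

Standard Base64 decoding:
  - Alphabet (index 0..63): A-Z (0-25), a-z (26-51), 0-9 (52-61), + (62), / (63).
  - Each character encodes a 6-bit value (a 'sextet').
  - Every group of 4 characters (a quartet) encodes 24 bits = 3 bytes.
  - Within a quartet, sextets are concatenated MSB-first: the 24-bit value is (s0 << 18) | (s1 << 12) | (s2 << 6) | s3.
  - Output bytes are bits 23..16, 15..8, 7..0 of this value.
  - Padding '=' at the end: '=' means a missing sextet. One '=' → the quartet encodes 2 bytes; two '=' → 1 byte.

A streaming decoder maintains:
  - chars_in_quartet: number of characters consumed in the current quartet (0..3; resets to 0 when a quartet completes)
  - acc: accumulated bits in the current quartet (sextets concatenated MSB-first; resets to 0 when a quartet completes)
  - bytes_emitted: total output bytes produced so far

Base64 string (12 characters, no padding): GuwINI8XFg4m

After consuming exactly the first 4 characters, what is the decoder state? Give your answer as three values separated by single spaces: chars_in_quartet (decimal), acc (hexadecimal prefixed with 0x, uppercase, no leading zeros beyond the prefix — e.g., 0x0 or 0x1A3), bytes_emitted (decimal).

After char 0 ('G'=6): chars_in_quartet=1 acc=0x6 bytes_emitted=0
After char 1 ('u'=46): chars_in_quartet=2 acc=0x1AE bytes_emitted=0
After char 2 ('w'=48): chars_in_quartet=3 acc=0x6BB0 bytes_emitted=0
After char 3 ('I'=8): chars_in_quartet=4 acc=0x1AEC08 -> emit 1A EC 08, reset; bytes_emitted=3

Answer: 0 0x0 3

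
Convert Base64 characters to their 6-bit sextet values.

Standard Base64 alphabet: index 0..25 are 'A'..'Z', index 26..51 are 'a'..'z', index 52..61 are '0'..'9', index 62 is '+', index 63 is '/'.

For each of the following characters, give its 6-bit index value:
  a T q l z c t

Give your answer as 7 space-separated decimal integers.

Answer: 26 19 42 37 51 28 45

Derivation:
'a': a..z range, 26 + ord('a') − ord('a') = 26
'T': A..Z range, ord('T') − ord('A') = 19
'q': a..z range, 26 + ord('q') − ord('a') = 42
'l': a..z range, 26 + ord('l') − ord('a') = 37
'z': a..z range, 26 + ord('z') − ord('a') = 51
'c': a..z range, 26 + ord('c') − ord('a') = 28
't': a..z range, 26 + ord('t') − ord('a') = 45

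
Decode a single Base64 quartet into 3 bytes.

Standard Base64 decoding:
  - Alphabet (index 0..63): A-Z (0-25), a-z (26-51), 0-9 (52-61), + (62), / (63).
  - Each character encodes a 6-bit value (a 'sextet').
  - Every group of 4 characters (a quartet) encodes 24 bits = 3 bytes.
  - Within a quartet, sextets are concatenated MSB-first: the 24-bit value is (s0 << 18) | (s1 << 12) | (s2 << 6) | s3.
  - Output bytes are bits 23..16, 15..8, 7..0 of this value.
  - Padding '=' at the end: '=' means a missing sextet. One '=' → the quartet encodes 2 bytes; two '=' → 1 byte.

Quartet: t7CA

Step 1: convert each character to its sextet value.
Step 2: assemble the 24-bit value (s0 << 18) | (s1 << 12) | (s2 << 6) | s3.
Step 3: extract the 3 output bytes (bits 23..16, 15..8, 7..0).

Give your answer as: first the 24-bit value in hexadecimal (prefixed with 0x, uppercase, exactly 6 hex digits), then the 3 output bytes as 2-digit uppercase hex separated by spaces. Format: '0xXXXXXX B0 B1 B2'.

Answer: 0xB7B080 B7 B0 80

Derivation:
Sextets: t=45, 7=59, C=2, A=0
24-bit: (45<<18) | (59<<12) | (2<<6) | 0
      = 0xB40000 | 0x03B000 | 0x000080 | 0x000000
      = 0xB7B080
Bytes: (v>>16)&0xFF=B7, (v>>8)&0xFF=B0, v&0xFF=80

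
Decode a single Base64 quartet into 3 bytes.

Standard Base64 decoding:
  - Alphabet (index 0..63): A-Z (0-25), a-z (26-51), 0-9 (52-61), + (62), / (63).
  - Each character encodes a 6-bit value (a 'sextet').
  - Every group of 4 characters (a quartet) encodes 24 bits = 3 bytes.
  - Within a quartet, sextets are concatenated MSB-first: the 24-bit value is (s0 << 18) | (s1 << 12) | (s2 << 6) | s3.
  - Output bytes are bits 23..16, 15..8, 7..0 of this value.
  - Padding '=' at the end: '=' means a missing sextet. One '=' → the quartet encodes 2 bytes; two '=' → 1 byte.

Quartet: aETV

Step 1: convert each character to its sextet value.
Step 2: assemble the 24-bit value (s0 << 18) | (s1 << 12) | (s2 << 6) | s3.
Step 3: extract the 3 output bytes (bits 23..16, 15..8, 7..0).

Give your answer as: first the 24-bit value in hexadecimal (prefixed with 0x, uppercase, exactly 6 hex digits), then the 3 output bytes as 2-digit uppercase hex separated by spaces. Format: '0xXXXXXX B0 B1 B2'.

Sextets: a=26, E=4, T=19, V=21
24-bit: (26<<18) | (4<<12) | (19<<6) | 21
      = 0x680000 | 0x004000 | 0x0004C0 | 0x000015
      = 0x6844D5
Bytes: (v>>16)&0xFF=68, (v>>8)&0xFF=44, v&0xFF=D5

Answer: 0x6844D5 68 44 D5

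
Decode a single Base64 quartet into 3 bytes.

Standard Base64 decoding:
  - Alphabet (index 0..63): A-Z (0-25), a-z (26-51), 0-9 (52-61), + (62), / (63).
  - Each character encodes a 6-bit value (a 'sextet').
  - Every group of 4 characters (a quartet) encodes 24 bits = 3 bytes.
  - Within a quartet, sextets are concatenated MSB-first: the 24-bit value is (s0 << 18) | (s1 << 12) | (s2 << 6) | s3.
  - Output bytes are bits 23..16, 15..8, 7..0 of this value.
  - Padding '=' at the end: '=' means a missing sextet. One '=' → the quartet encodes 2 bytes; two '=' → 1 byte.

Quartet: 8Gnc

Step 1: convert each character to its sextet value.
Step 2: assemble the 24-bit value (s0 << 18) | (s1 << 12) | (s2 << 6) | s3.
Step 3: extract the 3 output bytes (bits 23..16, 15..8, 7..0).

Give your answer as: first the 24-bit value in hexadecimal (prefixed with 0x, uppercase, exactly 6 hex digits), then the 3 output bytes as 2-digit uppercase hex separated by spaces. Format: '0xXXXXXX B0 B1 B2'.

Answer: 0xF069DC F0 69 DC

Derivation:
Sextets: 8=60, G=6, n=39, c=28
24-bit: (60<<18) | (6<<12) | (39<<6) | 28
      = 0xF00000 | 0x006000 | 0x0009C0 | 0x00001C
      = 0xF069DC
Bytes: (v>>16)&0xFF=F0, (v>>8)&0xFF=69, v&0xFF=DC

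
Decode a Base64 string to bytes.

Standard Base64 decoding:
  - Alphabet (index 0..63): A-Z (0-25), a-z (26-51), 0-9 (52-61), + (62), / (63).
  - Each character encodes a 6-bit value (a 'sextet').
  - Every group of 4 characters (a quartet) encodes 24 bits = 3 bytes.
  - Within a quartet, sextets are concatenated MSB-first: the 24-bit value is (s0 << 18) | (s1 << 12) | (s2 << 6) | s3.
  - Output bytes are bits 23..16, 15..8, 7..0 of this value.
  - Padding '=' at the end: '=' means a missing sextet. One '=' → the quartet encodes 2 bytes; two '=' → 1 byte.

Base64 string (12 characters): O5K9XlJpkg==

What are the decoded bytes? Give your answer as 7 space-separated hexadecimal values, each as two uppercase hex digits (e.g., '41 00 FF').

Answer: 3B 92 BD 5E 52 69 92

Derivation:
After char 0 ('O'=14): chars_in_quartet=1 acc=0xE bytes_emitted=0
After char 1 ('5'=57): chars_in_quartet=2 acc=0x3B9 bytes_emitted=0
After char 2 ('K'=10): chars_in_quartet=3 acc=0xEE4A bytes_emitted=0
After char 3 ('9'=61): chars_in_quartet=4 acc=0x3B92BD -> emit 3B 92 BD, reset; bytes_emitted=3
After char 4 ('X'=23): chars_in_quartet=1 acc=0x17 bytes_emitted=3
After char 5 ('l'=37): chars_in_quartet=2 acc=0x5E5 bytes_emitted=3
After char 6 ('J'=9): chars_in_quartet=3 acc=0x17949 bytes_emitted=3
After char 7 ('p'=41): chars_in_quartet=4 acc=0x5E5269 -> emit 5E 52 69, reset; bytes_emitted=6
After char 8 ('k'=36): chars_in_quartet=1 acc=0x24 bytes_emitted=6
After char 9 ('g'=32): chars_in_quartet=2 acc=0x920 bytes_emitted=6
Padding '==': partial quartet acc=0x920 -> emit 92; bytes_emitted=7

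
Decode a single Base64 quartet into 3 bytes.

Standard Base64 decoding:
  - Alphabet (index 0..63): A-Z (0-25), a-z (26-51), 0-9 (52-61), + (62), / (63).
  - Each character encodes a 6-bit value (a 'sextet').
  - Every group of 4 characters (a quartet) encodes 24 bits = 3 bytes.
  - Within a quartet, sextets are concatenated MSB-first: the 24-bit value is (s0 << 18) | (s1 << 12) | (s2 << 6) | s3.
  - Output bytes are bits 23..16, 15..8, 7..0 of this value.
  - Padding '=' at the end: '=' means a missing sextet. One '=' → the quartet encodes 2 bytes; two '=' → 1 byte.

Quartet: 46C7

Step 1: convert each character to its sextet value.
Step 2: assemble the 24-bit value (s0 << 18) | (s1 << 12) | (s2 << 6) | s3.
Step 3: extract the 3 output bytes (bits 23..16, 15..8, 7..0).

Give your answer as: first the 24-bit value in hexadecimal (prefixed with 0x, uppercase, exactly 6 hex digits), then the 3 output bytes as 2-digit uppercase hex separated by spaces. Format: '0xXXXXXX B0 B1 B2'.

Sextets: 4=56, 6=58, C=2, 7=59
24-bit: (56<<18) | (58<<12) | (2<<6) | 59
      = 0xE00000 | 0x03A000 | 0x000080 | 0x00003B
      = 0xE3A0BB
Bytes: (v>>16)&0xFF=E3, (v>>8)&0xFF=A0, v&0xFF=BB

Answer: 0xE3A0BB E3 A0 BB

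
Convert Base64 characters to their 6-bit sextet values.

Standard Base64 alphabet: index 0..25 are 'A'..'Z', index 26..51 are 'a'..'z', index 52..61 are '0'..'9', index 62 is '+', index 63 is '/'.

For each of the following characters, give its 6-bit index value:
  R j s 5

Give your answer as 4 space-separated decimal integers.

'R': A..Z range, ord('R') − ord('A') = 17
'j': a..z range, 26 + ord('j') − ord('a') = 35
's': a..z range, 26 + ord('s') − ord('a') = 44
'5': 0..9 range, 52 + ord('5') − ord('0') = 57

Answer: 17 35 44 57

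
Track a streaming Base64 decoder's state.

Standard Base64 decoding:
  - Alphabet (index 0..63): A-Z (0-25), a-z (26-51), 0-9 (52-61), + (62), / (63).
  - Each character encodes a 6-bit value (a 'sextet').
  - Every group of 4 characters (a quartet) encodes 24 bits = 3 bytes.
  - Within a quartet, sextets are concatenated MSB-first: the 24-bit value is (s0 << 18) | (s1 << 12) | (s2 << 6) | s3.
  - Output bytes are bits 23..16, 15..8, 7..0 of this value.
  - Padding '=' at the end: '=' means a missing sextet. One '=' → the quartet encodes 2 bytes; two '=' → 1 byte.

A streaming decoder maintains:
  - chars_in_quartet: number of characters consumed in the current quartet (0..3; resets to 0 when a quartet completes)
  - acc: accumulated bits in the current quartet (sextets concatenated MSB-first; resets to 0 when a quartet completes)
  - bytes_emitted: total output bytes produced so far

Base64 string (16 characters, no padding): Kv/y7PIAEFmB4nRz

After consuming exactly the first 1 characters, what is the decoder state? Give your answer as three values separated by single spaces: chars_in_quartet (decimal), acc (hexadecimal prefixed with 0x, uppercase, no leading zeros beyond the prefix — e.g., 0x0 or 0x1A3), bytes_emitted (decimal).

After char 0 ('K'=10): chars_in_quartet=1 acc=0xA bytes_emitted=0

Answer: 1 0xA 0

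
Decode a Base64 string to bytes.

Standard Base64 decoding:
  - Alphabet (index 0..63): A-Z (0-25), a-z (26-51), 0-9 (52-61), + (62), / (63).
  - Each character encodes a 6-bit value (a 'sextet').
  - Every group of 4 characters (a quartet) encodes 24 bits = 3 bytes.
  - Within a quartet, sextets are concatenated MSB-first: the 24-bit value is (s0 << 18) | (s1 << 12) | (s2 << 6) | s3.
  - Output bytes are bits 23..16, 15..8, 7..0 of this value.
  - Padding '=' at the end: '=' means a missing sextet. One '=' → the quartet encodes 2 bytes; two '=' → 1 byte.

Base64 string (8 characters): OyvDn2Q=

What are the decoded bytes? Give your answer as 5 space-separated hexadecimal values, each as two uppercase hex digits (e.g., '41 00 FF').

Answer: 3B 2B C3 9F 64

Derivation:
After char 0 ('O'=14): chars_in_quartet=1 acc=0xE bytes_emitted=0
After char 1 ('y'=50): chars_in_quartet=2 acc=0x3B2 bytes_emitted=0
After char 2 ('v'=47): chars_in_quartet=3 acc=0xECAF bytes_emitted=0
After char 3 ('D'=3): chars_in_quartet=4 acc=0x3B2BC3 -> emit 3B 2B C3, reset; bytes_emitted=3
After char 4 ('n'=39): chars_in_quartet=1 acc=0x27 bytes_emitted=3
After char 5 ('2'=54): chars_in_quartet=2 acc=0x9F6 bytes_emitted=3
After char 6 ('Q'=16): chars_in_quartet=3 acc=0x27D90 bytes_emitted=3
Padding '=': partial quartet acc=0x27D90 -> emit 9F 64; bytes_emitted=5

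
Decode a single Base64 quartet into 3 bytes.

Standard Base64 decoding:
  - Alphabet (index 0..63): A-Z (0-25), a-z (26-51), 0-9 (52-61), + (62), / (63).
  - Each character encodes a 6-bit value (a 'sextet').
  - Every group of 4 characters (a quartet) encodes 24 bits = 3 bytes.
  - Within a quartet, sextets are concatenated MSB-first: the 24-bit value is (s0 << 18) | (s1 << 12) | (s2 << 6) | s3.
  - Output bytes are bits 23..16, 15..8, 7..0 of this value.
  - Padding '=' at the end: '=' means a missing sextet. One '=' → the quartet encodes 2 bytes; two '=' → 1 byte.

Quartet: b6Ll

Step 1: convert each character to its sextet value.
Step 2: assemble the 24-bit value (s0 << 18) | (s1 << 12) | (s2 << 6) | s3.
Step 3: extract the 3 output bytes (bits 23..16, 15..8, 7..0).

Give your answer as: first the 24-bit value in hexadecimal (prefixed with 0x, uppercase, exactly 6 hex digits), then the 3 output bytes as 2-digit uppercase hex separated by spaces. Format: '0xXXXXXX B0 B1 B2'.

Sextets: b=27, 6=58, L=11, l=37
24-bit: (27<<18) | (58<<12) | (11<<6) | 37
      = 0x6C0000 | 0x03A000 | 0x0002C0 | 0x000025
      = 0x6FA2E5
Bytes: (v>>16)&0xFF=6F, (v>>8)&0xFF=A2, v&0xFF=E5

Answer: 0x6FA2E5 6F A2 E5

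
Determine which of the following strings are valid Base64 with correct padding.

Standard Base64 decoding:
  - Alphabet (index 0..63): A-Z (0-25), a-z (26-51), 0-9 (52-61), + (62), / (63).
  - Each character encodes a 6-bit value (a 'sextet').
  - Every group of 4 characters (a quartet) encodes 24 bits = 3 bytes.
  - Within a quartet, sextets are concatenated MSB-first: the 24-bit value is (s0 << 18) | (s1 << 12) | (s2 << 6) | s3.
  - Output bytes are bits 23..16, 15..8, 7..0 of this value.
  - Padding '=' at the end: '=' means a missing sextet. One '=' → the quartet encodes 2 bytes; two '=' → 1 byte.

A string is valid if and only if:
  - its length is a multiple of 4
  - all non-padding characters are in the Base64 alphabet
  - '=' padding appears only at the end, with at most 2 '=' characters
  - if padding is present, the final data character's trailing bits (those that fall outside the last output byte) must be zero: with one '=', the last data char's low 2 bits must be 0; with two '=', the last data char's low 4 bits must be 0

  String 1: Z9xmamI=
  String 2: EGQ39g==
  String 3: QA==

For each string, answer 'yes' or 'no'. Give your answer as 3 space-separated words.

Answer: yes yes yes

Derivation:
String 1: 'Z9xmamI=' → valid
String 2: 'EGQ39g==' → valid
String 3: 'QA==' → valid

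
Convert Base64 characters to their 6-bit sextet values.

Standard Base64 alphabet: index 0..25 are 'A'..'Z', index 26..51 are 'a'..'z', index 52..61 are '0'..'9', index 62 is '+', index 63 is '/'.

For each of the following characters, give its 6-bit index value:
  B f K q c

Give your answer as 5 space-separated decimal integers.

Answer: 1 31 10 42 28

Derivation:
'B': A..Z range, ord('B') − ord('A') = 1
'f': a..z range, 26 + ord('f') − ord('a') = 31
'K': A..Z range, ord('K') − ord('A') = 10
'q': a..z range, 26 + ord('q') − ord('a') = 42
'c': a..z range, 26 + ord('c') − ord('a') = 28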